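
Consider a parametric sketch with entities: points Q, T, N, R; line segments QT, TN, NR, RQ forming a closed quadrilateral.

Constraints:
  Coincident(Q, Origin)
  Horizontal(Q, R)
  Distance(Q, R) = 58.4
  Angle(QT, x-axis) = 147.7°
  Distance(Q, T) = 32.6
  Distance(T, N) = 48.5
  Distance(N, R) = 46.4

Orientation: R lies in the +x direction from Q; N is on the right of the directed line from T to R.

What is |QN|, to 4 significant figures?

15.92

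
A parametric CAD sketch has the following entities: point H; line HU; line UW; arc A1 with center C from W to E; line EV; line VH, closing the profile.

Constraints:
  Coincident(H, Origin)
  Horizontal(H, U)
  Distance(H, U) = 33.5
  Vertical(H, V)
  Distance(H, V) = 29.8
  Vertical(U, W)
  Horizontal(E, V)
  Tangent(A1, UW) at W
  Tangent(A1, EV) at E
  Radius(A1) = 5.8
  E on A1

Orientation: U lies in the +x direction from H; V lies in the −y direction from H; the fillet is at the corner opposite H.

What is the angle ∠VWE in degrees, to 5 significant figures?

35.178°

The virtual corner opposite H is at (33.500, -29.800). Since A1 is tangent to UW there, CW ⟂ UW and tangency of A1 to EV means the radius CE is perpendicular to EV, with radius 5.8, so the center C sits 5.8 in from both sides at C = (27.700, -24.000). That places the tangent points at W = (33.500, -24.000) on UW and E = (27.700, -29.800) on EV. Then cos ∠VWE = WV·WE / (|WV||WE|), giving 35.178°.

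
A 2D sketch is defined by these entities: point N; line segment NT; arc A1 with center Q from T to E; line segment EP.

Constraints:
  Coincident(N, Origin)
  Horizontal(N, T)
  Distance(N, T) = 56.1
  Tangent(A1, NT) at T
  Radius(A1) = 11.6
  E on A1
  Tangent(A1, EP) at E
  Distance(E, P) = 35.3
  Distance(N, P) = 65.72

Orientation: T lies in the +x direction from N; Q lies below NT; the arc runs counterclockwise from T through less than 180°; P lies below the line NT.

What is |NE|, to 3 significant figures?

46.1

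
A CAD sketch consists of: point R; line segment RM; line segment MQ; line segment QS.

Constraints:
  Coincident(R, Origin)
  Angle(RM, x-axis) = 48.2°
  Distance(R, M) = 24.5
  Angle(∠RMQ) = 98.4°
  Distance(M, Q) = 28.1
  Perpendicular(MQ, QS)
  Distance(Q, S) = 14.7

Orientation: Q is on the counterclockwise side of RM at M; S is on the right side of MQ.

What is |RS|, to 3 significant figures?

50.2

∠RMQ = 98.4°, so MQ runs at 48.2° + (180° − 98.4°) = 130° from the x-axis; with |MQ| = 28.1, Q = M + 28.1·(cos 130°, sin 130°) = (-1.66, 39.9). MQ ⟂ QS; with |QS| = 14.7 on the right of MQ, S = Q + 14.7·(0.768, 0.640) = (9.64, 49.3). Then |RS| = |S − R| = 50.2.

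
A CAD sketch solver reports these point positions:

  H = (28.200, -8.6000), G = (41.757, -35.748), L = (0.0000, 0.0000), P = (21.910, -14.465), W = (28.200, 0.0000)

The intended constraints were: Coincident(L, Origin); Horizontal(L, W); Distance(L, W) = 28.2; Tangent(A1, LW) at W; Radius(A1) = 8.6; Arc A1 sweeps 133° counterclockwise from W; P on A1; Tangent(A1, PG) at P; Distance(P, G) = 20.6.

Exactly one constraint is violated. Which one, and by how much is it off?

Distance(P, G) = 20.6 — off by 8.50.

L = (0.00, 0.00) ✓; L.y = 0.00, W.y = 0.00 ✓; |LW| = 28.20 ✓; ∠(HW, WL) = 90.00° ✓; |HW| = 8.600 ✓; bearing(H→P) − bearing(H→W) = 133.0° ✓; |HP| = 8.600 ✓; ∠(HP, PG) = 90.00° ✓; |PG| = 29.10 ✗.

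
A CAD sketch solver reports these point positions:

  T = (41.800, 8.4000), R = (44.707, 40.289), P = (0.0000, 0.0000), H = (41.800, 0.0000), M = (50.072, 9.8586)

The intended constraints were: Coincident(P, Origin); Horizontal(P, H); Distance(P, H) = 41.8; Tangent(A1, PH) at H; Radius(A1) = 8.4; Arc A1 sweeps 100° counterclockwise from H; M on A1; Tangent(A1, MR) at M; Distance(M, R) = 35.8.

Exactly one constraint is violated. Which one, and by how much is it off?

Distance(M, R) = 35.8 — off by 4.90.

P = (0.00, 0.00) ✓; P.y = 0.00, H.y = 0.00 ✓; |PH| = 41.80 ✓; ∠(TH, HP) = 90.00° ✓; |TH| = 8.400 ✓; bearing(T→M) − bearing(T→H) = 100.0° ✓; |TM| = 8.400 ✓; ∠(TM, MR) = 90.00° ✓; |MR| = 30.90 ✗.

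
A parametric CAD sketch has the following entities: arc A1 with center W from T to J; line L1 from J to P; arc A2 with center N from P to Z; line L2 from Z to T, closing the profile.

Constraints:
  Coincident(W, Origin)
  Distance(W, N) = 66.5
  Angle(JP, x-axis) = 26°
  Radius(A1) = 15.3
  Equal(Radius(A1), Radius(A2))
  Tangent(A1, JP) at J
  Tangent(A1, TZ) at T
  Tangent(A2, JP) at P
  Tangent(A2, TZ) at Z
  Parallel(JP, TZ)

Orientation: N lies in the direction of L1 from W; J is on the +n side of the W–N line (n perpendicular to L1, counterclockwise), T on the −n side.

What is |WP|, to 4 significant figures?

68.24

The slot axis is L1's direction at 26.0°, so u = (cos 26.0°, sin 26.0°) = (0.8988, 0.4384) and n = (−sin 26.0°, cos 26.0°) = (-0.4384, 0.8988). W is at the origin and N lies 66.5 along u from W, so N = 66.5·u = (59.77, 29.15). Tangency of A1 to both parallel lines with radius 15.3 puts J and T at W ± 15.3·n: J = (-6.707, 13.75), T = (6.707, -13.75). Equal radii place P and Z the same way about N: P = N + 15.3·n = (53.06, 42.90), Z = N − 15.3·n = (66.48, 15.40). Then |WP| = |P − W| = 68.24.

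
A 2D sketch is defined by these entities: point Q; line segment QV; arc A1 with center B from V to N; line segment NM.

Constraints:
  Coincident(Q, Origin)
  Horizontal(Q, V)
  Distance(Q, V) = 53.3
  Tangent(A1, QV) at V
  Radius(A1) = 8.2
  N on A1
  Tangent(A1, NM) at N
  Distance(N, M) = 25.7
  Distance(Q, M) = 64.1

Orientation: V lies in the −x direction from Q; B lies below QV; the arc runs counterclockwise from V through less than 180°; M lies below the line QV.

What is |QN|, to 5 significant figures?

62.052

Checks: |BN| = 8.200 ✓; ∠(BN, NM) = 90.00° ✓; |NM| = 25.70 ✓; |QM| = 64.10 ✓.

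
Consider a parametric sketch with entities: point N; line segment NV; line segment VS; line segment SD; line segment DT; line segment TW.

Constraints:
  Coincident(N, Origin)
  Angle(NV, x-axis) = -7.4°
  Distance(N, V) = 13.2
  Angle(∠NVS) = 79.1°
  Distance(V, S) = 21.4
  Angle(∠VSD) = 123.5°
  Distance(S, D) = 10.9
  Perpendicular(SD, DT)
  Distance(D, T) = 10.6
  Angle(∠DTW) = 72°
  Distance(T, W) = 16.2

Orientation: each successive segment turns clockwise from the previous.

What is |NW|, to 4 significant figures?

18.00

N is at the origin; NV runs at -7.4° with length 13.2, so V = (13.09, -1.700). ∠NVS = 79.1° gives VS at -108.3° from the x-axis; with |VS| = 21.4, S = (6.371, -22.02). ∠VSD = 123.5° gives SD at -164.8° from the x-axis; with |SD| = 10.9, D = (-4.148, -24.88). The perpendicularity gives DT at right angles to SD, so DT runs at 105.2°; with |DT| = 10.6, T = (-6.927, -14.65). ∠DTW = 72.0° gives TW at -2.800° from the x-axis; with |TW| = 16.2, W = (9.253, -15.44). Then |NW| = |W − N| = 18.00.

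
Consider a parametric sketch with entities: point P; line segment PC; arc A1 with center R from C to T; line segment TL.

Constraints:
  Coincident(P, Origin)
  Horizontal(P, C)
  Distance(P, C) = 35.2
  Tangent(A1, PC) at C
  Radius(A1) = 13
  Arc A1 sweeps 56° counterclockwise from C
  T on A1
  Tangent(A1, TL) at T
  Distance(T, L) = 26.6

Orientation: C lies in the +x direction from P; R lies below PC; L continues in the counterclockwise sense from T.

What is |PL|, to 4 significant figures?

29.38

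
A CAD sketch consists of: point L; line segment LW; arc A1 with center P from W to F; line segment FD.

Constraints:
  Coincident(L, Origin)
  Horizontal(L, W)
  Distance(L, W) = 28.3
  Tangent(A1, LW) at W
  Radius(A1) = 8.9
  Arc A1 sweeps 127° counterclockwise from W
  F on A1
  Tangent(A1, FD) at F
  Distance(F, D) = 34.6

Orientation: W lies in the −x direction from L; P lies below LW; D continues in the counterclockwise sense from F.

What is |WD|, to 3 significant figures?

44.1

L is at the origin; L and W share the same y with |LW| = 28.3 and W on the −x side, so W = (-28.3, 0.00). Tangency of A1 to LW means the radius PW is perpendicular to LW, so P = W + (0, -8.9) = (-28.3, -8.90). On A1, W sits at bearing 90° from P; a 127° counterclockwise sweep puts F at bearing 217°, so F = P + 8.9·(cos 217°, sin 217°) = (-35.4, -14.3). A1 meets FD tangentially, so PF is at right angles to FD, so FD runs along (−sin 217°, cos 217°); with |FD| = 34.6, D = (-14.6, -41.9). Then |WD| = |D − W| = 44.1.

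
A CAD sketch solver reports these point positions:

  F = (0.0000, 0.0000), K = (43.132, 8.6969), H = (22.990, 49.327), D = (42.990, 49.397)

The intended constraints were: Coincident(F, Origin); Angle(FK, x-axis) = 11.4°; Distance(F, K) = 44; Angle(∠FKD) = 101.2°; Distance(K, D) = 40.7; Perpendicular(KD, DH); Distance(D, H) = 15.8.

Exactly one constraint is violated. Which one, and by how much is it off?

Distance(D, H) = 15.8 — off by 4.20.

F = (0.00, 0.00) ✓; FK at 11.40° ✓; |FK| = 44.00 ✓; ∠FKD = 101.2° ✓; |KD| = 40.70 ✓; ∠(KD, DH) = 90.00° ✓; |DH| = 20.00 ✗.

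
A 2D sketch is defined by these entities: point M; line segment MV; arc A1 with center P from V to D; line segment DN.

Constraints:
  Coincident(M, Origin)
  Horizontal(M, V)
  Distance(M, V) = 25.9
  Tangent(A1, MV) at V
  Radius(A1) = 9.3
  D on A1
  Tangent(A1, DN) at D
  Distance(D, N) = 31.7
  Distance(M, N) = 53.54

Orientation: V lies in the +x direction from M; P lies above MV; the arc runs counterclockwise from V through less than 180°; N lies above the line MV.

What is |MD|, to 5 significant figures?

36.489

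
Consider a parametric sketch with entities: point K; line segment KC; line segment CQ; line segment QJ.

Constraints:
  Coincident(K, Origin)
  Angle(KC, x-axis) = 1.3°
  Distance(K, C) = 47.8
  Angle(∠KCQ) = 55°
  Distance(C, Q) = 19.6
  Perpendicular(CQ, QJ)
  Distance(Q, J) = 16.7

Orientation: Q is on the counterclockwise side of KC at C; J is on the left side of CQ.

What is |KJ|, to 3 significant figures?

23.8

K is at the origin; KC runs at 1.3° with length 47.8, so C = 47.8·(cos 1.3°, sin 1.3°) = (47.8, 1.08). ∠KCQ = 55.0°, so CQ runs at 1.3° + (180° − 55.0°) = 126° from the x-axis; with |CQ| = 19.6, Q = C + 19.6·(cos 126°, sin 126°) = (36.2, 16.9). CQ ⟂ QJ; with |QJ| = 16.7 on the left of CQ, J = Q + 16.7·(-0.806, -0.592) = (22.7, 6.99). Then |KJ| = |J − K| = 23.8.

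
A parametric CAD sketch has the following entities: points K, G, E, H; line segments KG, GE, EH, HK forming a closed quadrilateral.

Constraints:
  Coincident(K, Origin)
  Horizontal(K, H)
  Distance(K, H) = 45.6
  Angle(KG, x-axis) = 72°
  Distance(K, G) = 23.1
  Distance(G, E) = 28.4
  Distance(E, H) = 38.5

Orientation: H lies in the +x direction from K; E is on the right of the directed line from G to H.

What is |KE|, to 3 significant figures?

9.98

K is at the origin; K and H share the same y with |KH| = 45.6 and H in +x, so H = (45.6, 0). KG runs at 72.0° with |KG| = 23.1, so G = (7.14, 22.0). E is determined by |GE| = 28.4 and |EH| = 38.5 together: it lies at the intersection of circle(G, 28.4) and circle(H, 38.5). With |GH| = 44.3, the foot of the radical line on GH is 14.5 from G and the perpendicular offset is √(28.4² − 14.5²) = 24.4. Taking the right-of-GH solution: E = (7.64, -6.43).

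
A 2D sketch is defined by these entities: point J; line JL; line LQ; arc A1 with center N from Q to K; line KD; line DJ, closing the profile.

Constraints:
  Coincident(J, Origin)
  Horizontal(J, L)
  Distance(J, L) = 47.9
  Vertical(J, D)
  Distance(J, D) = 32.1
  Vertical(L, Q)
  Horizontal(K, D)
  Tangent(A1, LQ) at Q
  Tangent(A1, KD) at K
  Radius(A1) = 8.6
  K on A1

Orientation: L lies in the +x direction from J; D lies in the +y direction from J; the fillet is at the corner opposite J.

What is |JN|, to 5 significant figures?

45.790

J and D share the same x with |JD| = 32.1 and D on the +y side, so D = (0.0000, 32.100). The virtual corner opposite J is at (47.900, 32.100). The tangent condition forces NQ to be normal to LQ and tangency of A1 to KD means the radius NK is perpendicular to KD, with radius 8.6, so the center N sits 8.6 in from both sides at N = (39.300, 23.500). Then |JN| = |N − J| = 45.790.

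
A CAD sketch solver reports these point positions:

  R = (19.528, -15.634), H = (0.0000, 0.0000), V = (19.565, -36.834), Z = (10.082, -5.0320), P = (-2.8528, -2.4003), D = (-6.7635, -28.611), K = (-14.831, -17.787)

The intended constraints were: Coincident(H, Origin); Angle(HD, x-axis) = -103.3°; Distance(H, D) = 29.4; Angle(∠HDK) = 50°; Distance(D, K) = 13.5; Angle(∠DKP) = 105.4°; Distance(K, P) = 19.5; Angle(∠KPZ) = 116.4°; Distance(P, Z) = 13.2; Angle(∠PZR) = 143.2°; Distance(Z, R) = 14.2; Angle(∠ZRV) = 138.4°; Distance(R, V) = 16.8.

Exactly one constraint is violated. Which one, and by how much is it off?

Distance(R, V) = 16.8 — off by 4.40.

H = (0.00, 0.00) ✓; HD at -103.3° ✓; |HD| = 29.40 ✓; ∠HDK = 50.00° ✓; |DK| = 13.50 ✓; ∠DKP = 105.4° ✓; |KP| = 19.50 ✓; ∠KPZ = 116.4° ✓; |PZ| = 13.20 ✓; ∠PZR = 143.2° ✓; |ZR| = 14.20 ✓; ∠ZRV = 138.4° ✓; |RV| = 21.20 ✗.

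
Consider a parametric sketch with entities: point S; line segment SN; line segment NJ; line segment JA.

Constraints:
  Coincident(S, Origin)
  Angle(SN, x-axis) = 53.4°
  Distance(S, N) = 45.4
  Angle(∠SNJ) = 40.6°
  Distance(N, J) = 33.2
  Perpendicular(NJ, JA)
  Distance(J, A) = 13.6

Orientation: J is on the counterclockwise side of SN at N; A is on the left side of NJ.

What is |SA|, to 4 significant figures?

16.00

S is at the origin; SN runs at 53.4° with length 45.4, so N = 45.4·(cos 53.4°, sin 53.4°) = (27.07, 36.45). ∠SNJ = 40.6°, so NJ runs at 53.4° + (180° − 40.6°) = 192.8° from the x-axis; with |NJ| = 33.2, J = N + 33.2·(cos 192.8°, sin 192.8°) = (-5.306, 29.09). NJ ⟂ JA; with |JA| = 13.6 on the left of NJ, A = J + 13.6·(0.2215, -0.9751) = (-2.293, 15.83). Then |SA| = |A − S| = 16.00.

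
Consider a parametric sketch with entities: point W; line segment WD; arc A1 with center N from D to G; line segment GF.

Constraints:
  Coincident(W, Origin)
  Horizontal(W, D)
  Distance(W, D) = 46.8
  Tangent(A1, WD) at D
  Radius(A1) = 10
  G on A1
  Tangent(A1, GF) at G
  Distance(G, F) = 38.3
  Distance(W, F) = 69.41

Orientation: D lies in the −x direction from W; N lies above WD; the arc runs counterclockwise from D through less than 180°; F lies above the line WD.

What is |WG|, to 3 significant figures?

39.4

Checks: |NG| = 10.00 ✓; ∠(NG, GF) = 90.00° ✓; |GF| = 38.30 ✓; |WF| = 69.41 ✓.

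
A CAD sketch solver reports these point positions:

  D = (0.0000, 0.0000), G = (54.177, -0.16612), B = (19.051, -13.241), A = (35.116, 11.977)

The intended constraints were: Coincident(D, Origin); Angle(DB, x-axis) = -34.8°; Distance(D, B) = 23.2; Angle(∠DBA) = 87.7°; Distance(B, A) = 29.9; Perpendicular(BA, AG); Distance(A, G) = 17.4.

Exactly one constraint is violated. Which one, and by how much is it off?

Distance(A, G) = 17.4 — off by 5.20.

D = (0.00, 0.00) ✓; DB at -34.80° ✓; |DB| = 23.20 ✓; ∠DBA = 87.70° ✓; |BA| = 29.90 ✓; ∠(BA, AG) = 90.00° ✓; |AG| = 22.60 ✗.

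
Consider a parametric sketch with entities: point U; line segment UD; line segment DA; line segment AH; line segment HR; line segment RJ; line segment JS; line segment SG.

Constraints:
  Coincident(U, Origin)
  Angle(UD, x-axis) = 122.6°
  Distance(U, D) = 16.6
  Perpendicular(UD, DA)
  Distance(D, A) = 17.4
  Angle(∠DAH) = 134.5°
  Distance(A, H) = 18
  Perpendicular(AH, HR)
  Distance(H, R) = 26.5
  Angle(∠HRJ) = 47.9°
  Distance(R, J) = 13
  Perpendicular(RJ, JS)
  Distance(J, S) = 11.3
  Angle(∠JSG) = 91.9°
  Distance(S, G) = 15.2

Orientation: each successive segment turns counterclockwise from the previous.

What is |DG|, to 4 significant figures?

40.31

The perpendicularity gives JS at right angles to RJ, so JS runs at -149.8°; with |JS| = 11.3, S = (-17.69, -12.92). ∠JSG = 91.9° gives SG at -61.70° from the x-axis; with |SG| = 15.2, G = (-10.48, -26.30). Then |DG| = |G − D| = 40.31.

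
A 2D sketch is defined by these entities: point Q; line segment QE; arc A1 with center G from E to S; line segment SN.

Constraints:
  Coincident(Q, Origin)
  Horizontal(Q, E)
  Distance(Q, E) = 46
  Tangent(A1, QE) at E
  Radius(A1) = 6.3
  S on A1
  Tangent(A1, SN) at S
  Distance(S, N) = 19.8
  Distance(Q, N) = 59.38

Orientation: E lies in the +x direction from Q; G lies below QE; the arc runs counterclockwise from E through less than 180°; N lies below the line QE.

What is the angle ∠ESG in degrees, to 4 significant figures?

25.52°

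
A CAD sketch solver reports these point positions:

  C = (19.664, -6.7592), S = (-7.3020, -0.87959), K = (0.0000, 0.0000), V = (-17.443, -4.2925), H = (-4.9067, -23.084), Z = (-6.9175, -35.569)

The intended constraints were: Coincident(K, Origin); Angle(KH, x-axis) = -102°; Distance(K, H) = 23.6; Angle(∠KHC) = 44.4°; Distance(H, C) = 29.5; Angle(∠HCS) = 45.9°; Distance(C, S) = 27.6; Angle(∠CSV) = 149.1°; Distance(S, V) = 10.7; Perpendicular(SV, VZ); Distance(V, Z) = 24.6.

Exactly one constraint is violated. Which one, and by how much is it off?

Distance(V, Z) = 24.6 — off by 8.40.

K = (0.00, 0.00) ✓; KH at -102.0° ✓; |KH| = 23.60 ✓; ∠KHC = 44.40° ✓; |HC| = 29.50 ✓; ∠HCS = 45.90° ✓; |CS| = 27.60 ✓; ∠CSV = 149.1° ✓; |SV| = 10.70 ✓; ∠(SV, VZ) = 90.00° ✓; |VZ| = 33.00 ✗.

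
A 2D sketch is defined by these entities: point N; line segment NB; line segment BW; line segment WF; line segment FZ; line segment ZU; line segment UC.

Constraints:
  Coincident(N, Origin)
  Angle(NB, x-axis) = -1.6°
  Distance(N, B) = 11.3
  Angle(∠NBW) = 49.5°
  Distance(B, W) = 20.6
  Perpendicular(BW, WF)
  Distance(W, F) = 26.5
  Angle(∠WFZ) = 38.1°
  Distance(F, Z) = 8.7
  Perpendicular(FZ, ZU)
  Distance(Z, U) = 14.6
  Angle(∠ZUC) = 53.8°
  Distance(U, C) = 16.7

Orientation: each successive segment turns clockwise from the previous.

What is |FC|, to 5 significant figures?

6.7269

N is at the origin; NB runs at -1.6° with length 11.3, so B = (11.296, -0.31551). ∠NBW = 49.5° gives BW at -132.10° from the x-axis; with |BW| = 20.6, W = (-2.5152, -15.600). The perpendicularity gives WF at right angles to BW, so WF runs at 137.90°; with |WF| = 26.5, F = (-22.178, 2.1661). ∠WFZ = 38.1° gives FZ at -4.0000° from the x-axis; with |FZ| = 8.7, Z = (-13.499, 1.5592). FZ is perpendicular to ZU, so ZU runs at -94.000°; with |ZU| = 14.6, U = (-14.517, -13.005). ∠ZUC = 53.8° gives UC at 139.80° from the x-axis; with |UC| = 16.7, C = (-27.273, -2.2261). Then |FC| = |C − F| = 6.7269.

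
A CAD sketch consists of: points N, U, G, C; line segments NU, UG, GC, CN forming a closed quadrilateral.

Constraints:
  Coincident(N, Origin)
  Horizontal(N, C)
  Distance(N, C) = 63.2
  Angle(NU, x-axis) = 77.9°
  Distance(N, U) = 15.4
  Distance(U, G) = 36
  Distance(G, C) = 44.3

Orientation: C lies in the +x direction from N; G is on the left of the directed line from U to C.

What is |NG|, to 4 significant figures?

47.82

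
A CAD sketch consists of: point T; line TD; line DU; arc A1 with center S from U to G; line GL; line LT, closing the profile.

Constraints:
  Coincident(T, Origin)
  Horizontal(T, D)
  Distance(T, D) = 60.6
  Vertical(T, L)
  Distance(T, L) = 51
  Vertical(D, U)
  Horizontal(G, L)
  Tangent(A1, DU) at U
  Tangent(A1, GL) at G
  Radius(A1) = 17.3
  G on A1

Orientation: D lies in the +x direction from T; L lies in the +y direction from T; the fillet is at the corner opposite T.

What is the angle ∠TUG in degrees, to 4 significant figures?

74.08°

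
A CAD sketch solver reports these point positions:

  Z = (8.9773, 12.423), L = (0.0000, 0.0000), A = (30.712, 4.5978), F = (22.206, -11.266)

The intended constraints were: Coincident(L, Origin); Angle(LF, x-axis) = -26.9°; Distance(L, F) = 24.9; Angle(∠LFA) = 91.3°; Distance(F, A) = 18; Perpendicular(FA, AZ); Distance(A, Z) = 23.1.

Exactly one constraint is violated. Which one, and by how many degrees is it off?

Perpendicular(FA, AZ) — off by 8.40°.

L = (0.00, 0.00) ✓; LF at -26.90° ✓; |LF| = 24.90 ✓; ∠LFA = 91.30° ✓; |FA| = 18.00 ✓; ∠(FA, AZ) = 98.40° ✗; |AZ| = 23.10 ✓.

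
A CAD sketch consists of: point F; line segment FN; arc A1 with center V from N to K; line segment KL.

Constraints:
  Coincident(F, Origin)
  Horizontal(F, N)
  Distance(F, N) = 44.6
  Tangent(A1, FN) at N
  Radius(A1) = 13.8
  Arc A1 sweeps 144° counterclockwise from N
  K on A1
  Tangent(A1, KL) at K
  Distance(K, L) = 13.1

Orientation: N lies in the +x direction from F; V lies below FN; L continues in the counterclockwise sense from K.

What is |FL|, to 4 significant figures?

57.31

F is at the origin; F and N share the same y with |FN| = 44.6 and N on the +x side, so N = (44.60, 0.000). Tangency of A1 to FN means the radius VN is perpendicular to FN, so V = N + (0, -13.8) = (44.60, -13.80). On A1, N sits at bearing 90° from V; a 144° counterclockwise sweep puts K at bearing 234°, so K = V + 13.8·(cos 234°, sin 234°) = (36.49, -24.96). The tangent condition forces VK to be normal to KL, so KL runs along (−sin 234°, cos 234°); with |KL| = 13.1, L = (47.09, -32.66). Then |FL| = |L − F| = 57.31.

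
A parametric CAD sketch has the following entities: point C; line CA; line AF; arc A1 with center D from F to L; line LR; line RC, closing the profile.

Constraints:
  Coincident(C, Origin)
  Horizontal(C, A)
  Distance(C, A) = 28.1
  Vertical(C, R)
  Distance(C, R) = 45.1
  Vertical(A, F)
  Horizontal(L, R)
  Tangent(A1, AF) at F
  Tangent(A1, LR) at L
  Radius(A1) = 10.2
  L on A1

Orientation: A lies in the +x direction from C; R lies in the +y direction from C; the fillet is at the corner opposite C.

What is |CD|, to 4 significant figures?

39.22

C is at the origin; C and A share the same y with |CA| = 28.1 and A on the +x side, so A = (28.10, 0.000). CR is vertical with |CR| = 45.1 and R on the +y side, so R = (0.000, 45.10). The virtual corner opposite C is at (28.10, 45.10). Tangency of A1 to AF means the radius DF is perpendicular to AF and A1 meets LR tangentially, so DL is at right angles to LR, with radius 10.2, so the center D sits 10.2 in from both sides at D = (17.90, 34.90). Then |CD| = |D − C| = 39.22.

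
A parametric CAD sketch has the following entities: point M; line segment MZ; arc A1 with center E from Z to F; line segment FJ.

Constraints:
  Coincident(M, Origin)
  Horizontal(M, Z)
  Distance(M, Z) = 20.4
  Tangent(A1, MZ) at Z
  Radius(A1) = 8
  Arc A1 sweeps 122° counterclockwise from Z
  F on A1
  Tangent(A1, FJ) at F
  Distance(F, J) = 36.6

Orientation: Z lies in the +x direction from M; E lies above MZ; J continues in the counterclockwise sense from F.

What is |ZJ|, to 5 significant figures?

45.078

M is at the origin; M and Z share the same y with |MZ| = 20.4 and Z on the +x side, so Z = (20.400, 0.0000). A1 meets MZ tangentially, so EZ is at right angles to MZ, so E = Z + (0, 8) = (20.400, 8.0000). On A1, Z sits at bearing -90° from E; a 122° counterclockwise sweep puts F at bearing 32°, so F = E + 8.0·(cos 32°, sin 32°) = (27.184, 12.239). A1 meets FJ tangentially, so EF is at right angles to FJ, so FJ runs along (−sin 32°, cos 32°); with |FJ| = 36.6, J = (7.7893, 43.278). Then |ZJ| = |J − Z| = 45.078.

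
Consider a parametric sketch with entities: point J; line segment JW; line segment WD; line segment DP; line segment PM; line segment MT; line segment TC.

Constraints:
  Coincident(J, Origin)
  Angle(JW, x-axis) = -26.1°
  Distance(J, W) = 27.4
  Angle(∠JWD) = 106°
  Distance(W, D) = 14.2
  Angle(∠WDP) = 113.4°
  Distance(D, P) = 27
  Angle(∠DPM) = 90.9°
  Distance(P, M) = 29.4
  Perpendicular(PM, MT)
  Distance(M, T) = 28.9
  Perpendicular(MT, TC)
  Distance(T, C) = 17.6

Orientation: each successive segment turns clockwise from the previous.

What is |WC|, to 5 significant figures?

4.0050

J is at the origin; JW runs at -26.1° with length 27.4, so W = (24.606, -12.054). ∠JWD = 106.0° gives WD at -100.10° from the x-axis; with |WD| = 14.2, D = (22.116, -26.034). ∠WDP = 113.4° gives DP at -166.70° from the x-axis; with |DP| = 27.0, P = (-4.1601, -32.246). ∠DPM = 90.9° gives PM at 104.20° from the x-axis; with |PM| = 29.4, M = (-11.372, -3.7439). PM is perpendicular to MT, so MT runs at 14.200°; with |MT| = 28.9, T = (16.645, 3.3455). The perpendicularity gives TC at right angles to MT, so TC runs at -75.800°; with |TC| = 17.6, C = (20.962, -13.717). Then |WC| = |C − W| = 4.0050.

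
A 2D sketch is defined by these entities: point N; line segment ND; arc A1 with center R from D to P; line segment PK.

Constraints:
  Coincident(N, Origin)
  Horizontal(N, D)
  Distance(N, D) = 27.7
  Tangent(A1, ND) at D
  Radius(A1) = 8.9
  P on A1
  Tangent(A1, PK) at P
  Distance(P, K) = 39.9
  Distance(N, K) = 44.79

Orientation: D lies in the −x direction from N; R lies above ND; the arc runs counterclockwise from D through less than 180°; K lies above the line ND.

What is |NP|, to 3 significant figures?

20.2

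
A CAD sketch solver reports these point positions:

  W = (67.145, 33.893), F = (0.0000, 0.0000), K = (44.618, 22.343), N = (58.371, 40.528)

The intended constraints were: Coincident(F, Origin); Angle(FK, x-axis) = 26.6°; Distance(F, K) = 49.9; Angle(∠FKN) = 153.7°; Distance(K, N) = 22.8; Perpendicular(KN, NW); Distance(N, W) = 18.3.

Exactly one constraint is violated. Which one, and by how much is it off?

Distance(N, W) = 18.3 — off by 7.30.

F = (0.00, 0.00) ✓; FK at 26.60° ✓; |FK| = 49.90 ✓; ∠FKN = 153.7° ✓; |KN| = 22.80 ✓; ∠(KN, NW) = 90.00° ✓; |NW| = 11.00 ✗.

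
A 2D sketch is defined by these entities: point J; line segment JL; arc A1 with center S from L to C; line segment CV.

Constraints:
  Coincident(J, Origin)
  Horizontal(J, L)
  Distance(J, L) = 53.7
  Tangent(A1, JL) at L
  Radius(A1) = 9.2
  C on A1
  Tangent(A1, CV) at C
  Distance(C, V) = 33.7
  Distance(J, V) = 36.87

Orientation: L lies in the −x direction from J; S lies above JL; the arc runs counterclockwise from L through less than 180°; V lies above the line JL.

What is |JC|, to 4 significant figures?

47.01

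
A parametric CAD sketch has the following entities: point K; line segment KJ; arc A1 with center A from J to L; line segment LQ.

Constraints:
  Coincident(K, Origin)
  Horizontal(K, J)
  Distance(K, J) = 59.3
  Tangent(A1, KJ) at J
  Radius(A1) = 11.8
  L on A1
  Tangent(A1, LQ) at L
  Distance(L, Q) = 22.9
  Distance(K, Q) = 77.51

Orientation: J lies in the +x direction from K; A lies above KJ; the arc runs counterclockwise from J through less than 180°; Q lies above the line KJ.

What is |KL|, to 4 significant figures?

72.22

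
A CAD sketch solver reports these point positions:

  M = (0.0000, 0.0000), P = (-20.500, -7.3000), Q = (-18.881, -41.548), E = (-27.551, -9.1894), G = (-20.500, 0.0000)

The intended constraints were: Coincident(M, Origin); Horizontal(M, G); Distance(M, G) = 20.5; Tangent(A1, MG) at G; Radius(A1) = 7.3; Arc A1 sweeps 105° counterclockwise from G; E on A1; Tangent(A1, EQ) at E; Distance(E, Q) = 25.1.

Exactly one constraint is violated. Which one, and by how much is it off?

Distance(E, Q) = 25.1 — off by 8.40.

M = (0.00, 0.00) ✓; M.y = 0.00, G.y = 0.00 ✓; |MG| = 20.50 ✓; ∠(PG, GM) = 90.00° ✓; |PG| = 7.300 ✓; bearing(P→E) − bearing(P→G) = 105.0° ✓; |PE| = 7.300 ✓; ∠(PE, EQ) = 90.00° ✓; |EQ| = 33.50 ✗.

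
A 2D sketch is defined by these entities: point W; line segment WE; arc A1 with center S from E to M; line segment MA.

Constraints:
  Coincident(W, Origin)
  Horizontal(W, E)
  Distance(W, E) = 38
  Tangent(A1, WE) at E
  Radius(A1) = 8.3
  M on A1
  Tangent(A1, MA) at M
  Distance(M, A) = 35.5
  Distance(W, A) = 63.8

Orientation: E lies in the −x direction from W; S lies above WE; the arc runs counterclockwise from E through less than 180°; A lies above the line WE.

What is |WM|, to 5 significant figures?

32.845

W is at the origin; W and E share the same y with |WE| = 38.0 and E on the −x side, so E = (-38.000, 0.0000). Since A1 is tangent to WE there, SE ⟂ WE, so S = E + (0, 8.3) = (-38.000, 8.3000). Since SM ⟂ MA (tangency), |SA| = √(8.3² + 35.5²) = 36.457 regardless of where M sits on A1. So A lies on both circle(W, 63.8) and circle(S, 36.457); the above-WE intersection is A = (-46.415, 43.773). M is the foot of the tangent from A: M = (-30.572, 12.004).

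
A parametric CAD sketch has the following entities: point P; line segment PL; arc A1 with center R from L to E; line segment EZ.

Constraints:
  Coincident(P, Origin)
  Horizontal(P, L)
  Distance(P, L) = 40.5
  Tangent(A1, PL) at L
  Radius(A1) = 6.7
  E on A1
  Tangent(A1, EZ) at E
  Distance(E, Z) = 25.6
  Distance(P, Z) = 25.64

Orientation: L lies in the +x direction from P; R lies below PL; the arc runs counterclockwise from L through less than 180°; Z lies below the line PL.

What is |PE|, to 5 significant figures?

36.010

Checks: |RE| = 6.700 ✓; ∠(RE, EZ) = 90.00° ✓; |EZ| = 25.60 ✓; |PZ| = 25.64 ✓.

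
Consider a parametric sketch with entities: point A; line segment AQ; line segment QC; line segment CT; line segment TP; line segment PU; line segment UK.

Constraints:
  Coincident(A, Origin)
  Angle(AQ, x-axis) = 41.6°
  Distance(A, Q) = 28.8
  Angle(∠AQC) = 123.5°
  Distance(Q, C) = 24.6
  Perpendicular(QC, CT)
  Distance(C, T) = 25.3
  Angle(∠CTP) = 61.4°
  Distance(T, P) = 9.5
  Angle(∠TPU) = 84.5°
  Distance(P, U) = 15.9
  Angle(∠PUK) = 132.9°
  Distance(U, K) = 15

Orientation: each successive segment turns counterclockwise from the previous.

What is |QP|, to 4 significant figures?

26.36

A is at the origin; AQ runs at 41.6° with length 28.8, so Q = (21.54, 19.12). ∠AQC = 123.5° gives QC at 98.10° from the x-axis; with |QC| = 24.6, C = (18.07, 43.48). QC ⟂ CT, so CT runs at -171.9°; with |CT| = 25.3, T = (-6.977, 39.91). ∠CTP = 61.4° gives TP at -53.30° from the x-axis; with |TP| = 9.5, P = (-1.300, 32.29). Then |QP| = |P − Q| = 26.36.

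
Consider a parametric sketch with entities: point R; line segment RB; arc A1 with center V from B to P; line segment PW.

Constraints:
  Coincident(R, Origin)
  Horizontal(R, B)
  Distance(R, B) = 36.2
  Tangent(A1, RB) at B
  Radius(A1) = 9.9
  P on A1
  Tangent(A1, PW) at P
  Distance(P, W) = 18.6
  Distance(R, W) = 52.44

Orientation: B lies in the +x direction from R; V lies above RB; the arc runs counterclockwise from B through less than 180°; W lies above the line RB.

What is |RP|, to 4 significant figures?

47.38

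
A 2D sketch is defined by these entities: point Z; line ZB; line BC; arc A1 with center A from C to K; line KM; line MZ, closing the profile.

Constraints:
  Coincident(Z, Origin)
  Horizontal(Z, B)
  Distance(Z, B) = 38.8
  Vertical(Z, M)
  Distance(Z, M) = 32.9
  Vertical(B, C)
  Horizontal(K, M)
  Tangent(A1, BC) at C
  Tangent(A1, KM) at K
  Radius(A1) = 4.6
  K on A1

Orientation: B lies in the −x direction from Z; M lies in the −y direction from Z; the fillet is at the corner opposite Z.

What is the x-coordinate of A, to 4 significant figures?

-34.20

Z is at the origin; ZB is horizontal with |ZB| = 38.8 and B on the −x side, so B = (-38.80, 0.000). Z and M share the same x with |ZM| = 32.9 and M on the −y side, so M = (0.000, -32.90). The virtual corner opposite Z is at (-38.80, -32.90). The tangent condition forces AC to be normal to BC and the tangent condition forces AK to be normal to KM, with radius 4.6, so the center A sits 4.6 in from both sides at A = (-34.20, -28.30). So A.x = -34.20.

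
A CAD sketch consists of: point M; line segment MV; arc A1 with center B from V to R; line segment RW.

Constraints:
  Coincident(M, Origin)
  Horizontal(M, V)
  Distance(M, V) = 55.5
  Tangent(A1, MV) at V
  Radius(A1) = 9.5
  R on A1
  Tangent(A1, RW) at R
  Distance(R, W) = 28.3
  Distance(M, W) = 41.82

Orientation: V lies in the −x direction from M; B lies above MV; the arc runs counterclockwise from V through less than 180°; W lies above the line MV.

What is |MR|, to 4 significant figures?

47.86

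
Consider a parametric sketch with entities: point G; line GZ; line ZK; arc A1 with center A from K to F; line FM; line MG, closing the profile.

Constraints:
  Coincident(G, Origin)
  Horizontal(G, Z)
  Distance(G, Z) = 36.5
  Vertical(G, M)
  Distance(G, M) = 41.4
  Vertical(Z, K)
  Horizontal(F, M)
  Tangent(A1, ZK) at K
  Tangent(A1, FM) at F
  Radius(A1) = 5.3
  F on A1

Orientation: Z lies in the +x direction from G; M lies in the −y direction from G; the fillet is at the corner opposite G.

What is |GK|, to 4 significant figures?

51.34

The virtual corner opposite G is at (36.50, -41.40). The tangent condition forces AK to be normal to ZK and tangency of A1 to FM means the radius AF is perpendicular to FM, with radius 5.3, so the center A sits 5.3 in from both sides at A = (31.20, -36.10). That places the tangent points at K = (36.50, -36.10) on ZK and F = (31.20, -41.40) on FM. Then |GK| = |K − G| = 51.34.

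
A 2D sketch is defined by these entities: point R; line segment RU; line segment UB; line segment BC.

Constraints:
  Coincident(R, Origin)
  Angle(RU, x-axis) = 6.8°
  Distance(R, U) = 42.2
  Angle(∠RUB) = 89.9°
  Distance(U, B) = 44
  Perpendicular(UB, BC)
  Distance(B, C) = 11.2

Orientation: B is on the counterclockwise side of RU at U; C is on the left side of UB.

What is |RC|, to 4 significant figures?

53.76

∠RUB = 89.9°, so UB runs at 6.8° + (180° − 89.9°) = 96.90° from the x-axis; with |UB| = 44.0, B = U + 44.0·(cos 96.90°, sin 96.90°) = (36.62, 48.68). UB ⟂ BC; with |BC| = 11.2 on the left of UB, C = B + 11.2·(-0.9928, -0.1201) = (25.50, 47.33). Then |RC| = |C − R| = 53.76.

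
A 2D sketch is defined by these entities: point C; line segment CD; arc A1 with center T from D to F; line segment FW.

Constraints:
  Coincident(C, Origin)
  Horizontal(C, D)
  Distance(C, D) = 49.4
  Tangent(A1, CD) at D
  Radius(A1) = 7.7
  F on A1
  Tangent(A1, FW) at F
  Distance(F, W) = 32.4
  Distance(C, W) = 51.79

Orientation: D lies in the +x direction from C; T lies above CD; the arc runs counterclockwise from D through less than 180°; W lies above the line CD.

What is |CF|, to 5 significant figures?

56.824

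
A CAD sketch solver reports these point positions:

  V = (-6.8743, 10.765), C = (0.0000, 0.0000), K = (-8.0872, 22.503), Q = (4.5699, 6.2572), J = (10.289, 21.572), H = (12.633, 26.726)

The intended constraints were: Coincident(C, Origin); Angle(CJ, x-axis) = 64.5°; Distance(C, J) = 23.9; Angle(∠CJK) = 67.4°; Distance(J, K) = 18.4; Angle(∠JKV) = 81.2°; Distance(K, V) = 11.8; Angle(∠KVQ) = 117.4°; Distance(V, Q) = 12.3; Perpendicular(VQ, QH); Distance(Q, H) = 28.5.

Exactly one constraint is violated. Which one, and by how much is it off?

Distance(Q, H) = 28.5 — off by 6.50.

C = (0.00, 0.00) ✓; CJ at 64.50° ✓; |CJ| = 23.90 ✓; ∠CJK = 67.40° ✓; |JK| = 18.40 ✓; ∠JKV = 81.20° ✓; |KV| = 11.80 ✓; ∠KVQ = 117.4° ✓; |VQ| = 12.30 ✓; ∠(VQ, QH) = 90.00° ✓; |QH| = 22.00 ✗.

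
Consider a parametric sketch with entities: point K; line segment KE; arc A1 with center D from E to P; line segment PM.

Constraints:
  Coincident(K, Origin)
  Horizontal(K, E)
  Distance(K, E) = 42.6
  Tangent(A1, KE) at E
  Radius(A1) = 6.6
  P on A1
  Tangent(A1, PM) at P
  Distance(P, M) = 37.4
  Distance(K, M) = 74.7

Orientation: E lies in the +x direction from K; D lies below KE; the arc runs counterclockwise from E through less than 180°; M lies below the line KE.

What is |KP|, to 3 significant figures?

39.6

Checks: |DP| = 6.600 ✓; ∠(DP, PM) = 90.00° ✓; |PM| = 37.40 ✓; |KM| = 74.70 ✓.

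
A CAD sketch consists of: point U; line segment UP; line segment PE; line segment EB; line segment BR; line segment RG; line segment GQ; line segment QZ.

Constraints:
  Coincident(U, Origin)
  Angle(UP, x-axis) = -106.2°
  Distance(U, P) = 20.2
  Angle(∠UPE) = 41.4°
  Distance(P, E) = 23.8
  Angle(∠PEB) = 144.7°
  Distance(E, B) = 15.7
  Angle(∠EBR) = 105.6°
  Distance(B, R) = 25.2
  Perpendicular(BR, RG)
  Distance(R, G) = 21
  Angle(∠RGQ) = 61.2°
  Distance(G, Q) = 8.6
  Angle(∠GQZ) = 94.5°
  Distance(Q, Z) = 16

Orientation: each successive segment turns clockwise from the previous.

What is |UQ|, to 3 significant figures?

6.67

U is at the origin; UP runs at -106.2° with length 20.2, so P = (-5.64, -19.4). ∠UPE = 41.4° gives PE at 115° from the x-axis; with |PE| = 23.8, E = (-15.8, 2.14). ∠PEB = 144.7° gives EB at 79.9° from the x-axis; with |EB| = 15.7, B = (-13.0, 17.6). ∠EBR = 105.6° gives BR at 5.50° from the x-axis; with |BR| = 25.2, R = (12.1, 20.0). BR ⟂ RG, so RG runs at -84.5°; with |RG| = 21.0, G = (14.1, -0.894). ∠RGQ = 61.2° gives GQ at 157° from the x-axis; with |GQ| = 8.6, Q = (6.18, 2.51). Then |UQ| = |Q − U| = 6.67.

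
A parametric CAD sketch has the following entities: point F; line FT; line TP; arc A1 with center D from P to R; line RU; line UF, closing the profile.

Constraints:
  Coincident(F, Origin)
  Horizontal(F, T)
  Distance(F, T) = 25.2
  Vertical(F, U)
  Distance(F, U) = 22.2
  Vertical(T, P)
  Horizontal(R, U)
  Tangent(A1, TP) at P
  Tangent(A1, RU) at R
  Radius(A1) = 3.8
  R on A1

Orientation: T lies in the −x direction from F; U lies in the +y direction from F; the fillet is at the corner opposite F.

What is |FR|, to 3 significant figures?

30.8

F is at the origin; F and T share the same y with |FT| = 25.2 and T on the −x side, so T = (-25.2, 0.00). F and U share the same x with |FU| = 22.2 and U on the +y side, so U = (0.00, 22.2). The virtual corner opposite F is at (-25.2, 22.2). Since A1 is tangent to TP there, DP ⟂ TP and tangency of A1 to RU means the radius DR is perpendicular to RU, with radius 3.8, so the center D sits 3.8 in from both sides at D = (-21.4, 18.4). That places the tangent points at P = (-25.2, 18.4) on TP and R = (-21.4, 22.2) on RU. Then |FR| = |R − F| = 30.8.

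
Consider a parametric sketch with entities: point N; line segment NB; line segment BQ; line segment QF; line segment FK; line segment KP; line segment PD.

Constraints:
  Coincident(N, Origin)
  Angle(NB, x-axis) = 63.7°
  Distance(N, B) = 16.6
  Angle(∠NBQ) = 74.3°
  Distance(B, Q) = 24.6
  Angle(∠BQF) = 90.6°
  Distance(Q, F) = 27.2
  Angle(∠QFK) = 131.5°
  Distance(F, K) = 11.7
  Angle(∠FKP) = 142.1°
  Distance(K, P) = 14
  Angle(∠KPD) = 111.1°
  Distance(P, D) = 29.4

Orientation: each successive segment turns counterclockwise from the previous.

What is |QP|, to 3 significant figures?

42.4

N is at the origin; NB runs at 63.7° with length 16.6, so B = (7.35, 14.9). ∠NBQ = 74.3° gives BQ at 169° from the x-axis; with |BQ| = 24.6, Q = (-16.8, 19.4). ∠BQF = 90.6° gives QF at -101° from the x-axis; with |QF| = 27.2, F = (-22.1, -7.28). ∠QFK = 131.5° gives FK at -52.7° from the x-axis; with |FK| = 11.7, K = (-15.0, -16.6). ∠FKP = 142.1° gives KP at -14.8° from the x-axis; with |KP| = 14.0, P = (-1.48, -20.2). Then |QP| = |P − Q| = 42.4.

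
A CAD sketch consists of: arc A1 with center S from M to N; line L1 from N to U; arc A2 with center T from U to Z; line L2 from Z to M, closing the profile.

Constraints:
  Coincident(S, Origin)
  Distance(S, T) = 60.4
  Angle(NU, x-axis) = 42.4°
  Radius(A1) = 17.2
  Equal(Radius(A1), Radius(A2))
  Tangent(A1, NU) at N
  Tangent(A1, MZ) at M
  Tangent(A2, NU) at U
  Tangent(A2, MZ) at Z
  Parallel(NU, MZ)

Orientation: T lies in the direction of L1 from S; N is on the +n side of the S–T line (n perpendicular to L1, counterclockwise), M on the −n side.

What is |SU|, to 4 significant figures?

62.80

The slot axis is L1's direction at 42.4°, so u = (cos 42.4°, sin 42.4°) = (0.7385, 0.6743) and n = (−sin 42.4°, cos 42.4°) = (-0.6743, 0.7385). S is at the origin and T lies 60.4 along u from S, so T = 60.4·u = (44.60, 40.73). Tangency of A1 to both parallel lines with radius 17.2 puts N and M at S ± 17.2·n: N = (-11.60, 12.70), M = (11.60, -12.70). Equal radii place U and Z the same way about T: U = T + 17.2·n = (33.00, 53.43), Z = T − 17.2·n = (56.20, 28.03). Then |SU| = |U − S| = 62.80.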